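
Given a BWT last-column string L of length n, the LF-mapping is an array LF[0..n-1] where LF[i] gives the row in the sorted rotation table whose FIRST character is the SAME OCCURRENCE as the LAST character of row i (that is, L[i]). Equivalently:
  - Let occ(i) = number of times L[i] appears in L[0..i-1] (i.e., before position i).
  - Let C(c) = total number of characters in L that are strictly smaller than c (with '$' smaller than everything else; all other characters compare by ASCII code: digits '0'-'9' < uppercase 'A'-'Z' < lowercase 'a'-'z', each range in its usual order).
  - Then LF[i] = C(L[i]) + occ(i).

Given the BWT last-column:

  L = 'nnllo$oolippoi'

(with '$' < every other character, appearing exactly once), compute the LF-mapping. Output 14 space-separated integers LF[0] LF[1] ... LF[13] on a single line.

Char counts: '$':1, 'i':2, 'l':3, 'n':2, 'o':4, 'p':2
C (first-col start): C('$')=0, C('i')=1, C('l')=3, C('n')=6, C('o')=8, C('p')=12
L[0]='n': occ=0, LF[0]=C('n')+0=6+0=6
L[1]='n': occ=1, LF[1]=C('n')+1=6+1=7
L[2]='l': occ=0, LF[2]=C('l')+0=3+0=3
L[3]='l': occ=1, LF[3]=C('l')+1=3+1=4
L[4]='o': occ=0, LF[4]=C('o')+0=8+0=8
L[5]='$': occ=0, LF[5]=C('$')+0=0+0=0
L[6]='o': occ=1, LF[6]=C('o')+1=8+1=9
L[7]='o': occ=2, LF[7]=C('o')+2=8+2=10
L[8]='l': occ=2, LF[8]=C('l')+2=3+2=5
L[9]='i': occ=0, LF[9]=C('i')+0=1+0=1
L[10]='p': occ=0, LF[10]=C('p')+0=12+0=12
L[11]='p': occ=1, LF[11]=C('p')+1=12+1=13
L[12]='o': occ=3, LF[12]=C('o')+3=8+3=11
L[13]='i': occ=1, LF[13]=C('i')+1=1+1=2

Answer: 6 7 3 4 8 0 9 10 5 1 12 13 11 2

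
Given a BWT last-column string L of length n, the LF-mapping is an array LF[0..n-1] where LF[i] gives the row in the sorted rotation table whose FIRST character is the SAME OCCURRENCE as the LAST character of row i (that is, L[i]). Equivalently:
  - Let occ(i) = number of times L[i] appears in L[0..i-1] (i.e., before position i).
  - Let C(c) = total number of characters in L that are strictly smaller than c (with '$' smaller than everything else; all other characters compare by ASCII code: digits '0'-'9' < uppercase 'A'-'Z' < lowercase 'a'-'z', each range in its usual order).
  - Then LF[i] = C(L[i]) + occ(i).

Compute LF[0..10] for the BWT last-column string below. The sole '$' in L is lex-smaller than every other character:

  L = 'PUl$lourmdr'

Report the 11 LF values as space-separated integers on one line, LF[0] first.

Char counts: '$':1, 'P':1, 'U':1, 'd':1, 'l':2, 'm':1, 'o':1, 'r':2, 'u':1
C (first-col start): C('$')=0, C('P')=1, C('U')=2, C('d')=3, C('l')=4, C('m')=6, C('o')=7, C('r')=8, C('u')=10
L[0]='P': occ=0, LF[0]=C('P')+0=1+0=1
L[1]='U': occ=0, LF[1]=C('U')+0=2+0=2
L[2]='l': occ=0, LF[2]=C('l')+0=4+0=4
L[3]='$': occ=0, LF[3]=C('$')+0=0+0=0
L[4]='l': occ=1, LF[4]=C('l')+1=4+1=5
L[5]='o': occ=0, LF[5]=C('o')+0=7+0=7
L[6]='u': occ=0, LF[6]=C('u')+0=10+0=10
L[7]='r': occ=0, LF[7]=C('r')+0=8+0=8
L[8]='m': occ=0, LF[8]=C('m')+0=6+0=6
L[9]='d': occ=0, LF[9]=C('d')+0=3+0=3
L[10]='r': occ=1, LF[10]=C('r')+1=8+1=9

Answer: 1 2 4 0 5 7 10 8 6 3 9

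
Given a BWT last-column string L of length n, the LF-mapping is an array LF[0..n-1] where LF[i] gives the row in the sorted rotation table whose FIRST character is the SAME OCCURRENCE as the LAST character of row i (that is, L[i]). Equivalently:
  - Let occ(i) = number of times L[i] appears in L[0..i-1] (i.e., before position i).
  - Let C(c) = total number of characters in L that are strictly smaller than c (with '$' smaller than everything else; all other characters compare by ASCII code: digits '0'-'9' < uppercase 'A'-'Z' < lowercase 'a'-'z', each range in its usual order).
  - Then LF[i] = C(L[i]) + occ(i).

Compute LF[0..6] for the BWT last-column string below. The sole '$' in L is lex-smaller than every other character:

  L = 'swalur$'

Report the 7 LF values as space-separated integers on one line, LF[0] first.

Char counts: '$':1, 'a':1, 'l':1, 'r':1, 's':1, 'u':1, 'w':1
C (first-col start): C('$')=0, C('a')=1, C('l')=2, C('r')=3, C('s')=4, C('u')=5, C('w')=6
L[0]='s': occ=0, LF[0]=C('s')+0=4+0=4
L[1]='w': occ=0, LF[1]=C('w')+0=6+0=6
L[2]='a': occ=0, LF[2]=C('a')+0=1+0=1
L[3]='l': occ=0, LF[3]=C('l')+0=2+0=2
L[4]='u': occ=0, LF[4]=C('u')+0=5+0=5
L[5]='r': occ=0, LF[5]=C('r')+0=3+0=3
L[6]='$': occ=0, LF[6]=C('$')+0=0+0=0

Answer: 4 6 1 2 5 3 0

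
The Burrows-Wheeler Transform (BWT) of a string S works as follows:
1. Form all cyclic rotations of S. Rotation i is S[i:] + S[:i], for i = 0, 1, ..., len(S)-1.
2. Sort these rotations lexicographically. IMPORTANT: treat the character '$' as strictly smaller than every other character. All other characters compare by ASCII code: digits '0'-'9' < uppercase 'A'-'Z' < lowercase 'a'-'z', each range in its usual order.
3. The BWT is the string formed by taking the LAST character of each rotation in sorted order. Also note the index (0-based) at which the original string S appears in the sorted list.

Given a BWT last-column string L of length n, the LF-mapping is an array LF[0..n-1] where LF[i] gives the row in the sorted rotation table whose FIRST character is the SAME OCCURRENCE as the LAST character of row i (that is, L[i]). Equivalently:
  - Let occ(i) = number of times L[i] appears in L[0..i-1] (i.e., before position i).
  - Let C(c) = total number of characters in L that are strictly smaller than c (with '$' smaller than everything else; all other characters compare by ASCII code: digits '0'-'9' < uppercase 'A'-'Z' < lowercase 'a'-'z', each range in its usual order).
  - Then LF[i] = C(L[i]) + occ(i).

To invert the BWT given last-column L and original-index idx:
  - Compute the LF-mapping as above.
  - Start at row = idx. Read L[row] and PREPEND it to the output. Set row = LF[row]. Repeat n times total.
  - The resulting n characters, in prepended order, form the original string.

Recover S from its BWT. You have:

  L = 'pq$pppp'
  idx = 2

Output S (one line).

Answer: ppppqp$

Derivation:
LF mapping: 1 6 0 2 3 4 5
Walk LF starting at row 2, prepending L[row]:
  step 1: row=2, L[2]='$', prepend. Next row=LF[2]=0
  step 2: row=0, L[0]='p', prepend. Next row=LF[0]=1
  step 3: row=1, L[1]='q', prepend. Next row=LF[1]=6
  step 4: row=6, L[6]='p', prepend. Next row=LF[6]=5
  step 5: row=5, L[5]='p', prepend. Next row=LF[5]=4
  step 6: row=4, L[4]='p', prepend. Next row=LF[4]=3
  step 7: row=3, L[3]='p', prepend. Next row=LF[3]=2
Reversed output: ppppqp$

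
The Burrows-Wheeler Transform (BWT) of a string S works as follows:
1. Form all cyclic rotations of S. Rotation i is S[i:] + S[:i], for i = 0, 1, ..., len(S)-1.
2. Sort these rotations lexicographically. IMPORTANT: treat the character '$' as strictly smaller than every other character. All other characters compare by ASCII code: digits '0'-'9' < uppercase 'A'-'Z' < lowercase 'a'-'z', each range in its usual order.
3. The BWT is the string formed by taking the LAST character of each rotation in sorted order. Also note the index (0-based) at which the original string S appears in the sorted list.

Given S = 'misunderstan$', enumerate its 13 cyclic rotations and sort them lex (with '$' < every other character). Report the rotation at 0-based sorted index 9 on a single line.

All 13 rotations (rotation i = S[i:]+S[:i]):
  rot[0] = misunderstan$
  rot[1] = isunderstan$m
  rot[2] = sunderstan$mi
  rot[3] = understan$mis
  rot[4] = nderstan$misu
  rot[5] = derstan$misun
  rot[6] = erstan$misund
  rot[7] = rstan$misunde
  rot[8] = stan$misunder
  rot[9] = tan$misunders
  rot[10] = an$misunderst
  rot[11] = n$misundersta
  rot[12] = $misunderstan
Sorted (with $ < everything):
  sorted[0] = $misunderstan
  sorted[1] = an$misunderst
  sorted[2] = derstan$misun
  sorted[3] = erstan$misund
  sorted[4] = isunderstan$m
  sorted[5] = misunderstan$
  sorted[6] = n$misundersta
  sorted[7] = nderstan$misu
  sorted[8] = rstan$misunde
  sorted[9] = stan$misunder
  sorted[10] = sunderstan$mi
  sorted[11] = tan$misunders
  sorted[12] = understan$mis
sorted[9] = stan$misunder

Answer: stan$misunder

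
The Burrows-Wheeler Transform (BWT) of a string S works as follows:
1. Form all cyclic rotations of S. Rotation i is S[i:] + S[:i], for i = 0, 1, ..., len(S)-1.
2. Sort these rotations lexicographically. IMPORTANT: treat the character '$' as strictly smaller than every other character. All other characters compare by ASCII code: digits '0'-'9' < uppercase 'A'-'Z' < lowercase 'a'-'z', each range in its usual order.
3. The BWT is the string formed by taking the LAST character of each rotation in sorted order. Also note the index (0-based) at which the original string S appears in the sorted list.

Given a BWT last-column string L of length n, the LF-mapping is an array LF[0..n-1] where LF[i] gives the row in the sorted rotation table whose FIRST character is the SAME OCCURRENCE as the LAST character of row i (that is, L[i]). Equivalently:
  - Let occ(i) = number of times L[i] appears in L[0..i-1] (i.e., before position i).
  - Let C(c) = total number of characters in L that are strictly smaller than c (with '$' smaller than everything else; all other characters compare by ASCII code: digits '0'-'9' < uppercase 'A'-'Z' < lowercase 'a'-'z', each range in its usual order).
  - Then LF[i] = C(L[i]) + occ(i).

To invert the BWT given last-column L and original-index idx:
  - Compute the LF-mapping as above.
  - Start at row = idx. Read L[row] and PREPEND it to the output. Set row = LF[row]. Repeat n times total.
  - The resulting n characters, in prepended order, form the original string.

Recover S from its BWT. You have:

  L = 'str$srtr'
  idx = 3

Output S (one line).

Answer: rttrrss$

Derivation:
LF mapping: 4 6 1 0 5 2 7 3
Walk LF starting at row 3, prepending L[row]:
  step 1: row=3, L[3]='$', prepend. Next row=LF[3]=0
  step 2: row=0, L[0]='s', prepend. Next row=LF[0]=4
  step 3: row=4, L[4]='s', prepend. Next row=LF[4]=5
  step 4: row=5, L[5]='r', prepend. Next row=LF[5]=2
  step 5: row=2, L[2]='r', prepend. Next row=LF[2]=1
  step 6: row=1, L[1]='t', prepend. Next row=LF[1]=6
  step 7: row=6, L[6]='t', prepend. Next row=LF[6]=7
  step 8: row=7, L[7]='r', prepend. Next row=LF[7]=3
Reversed output: rttrrss$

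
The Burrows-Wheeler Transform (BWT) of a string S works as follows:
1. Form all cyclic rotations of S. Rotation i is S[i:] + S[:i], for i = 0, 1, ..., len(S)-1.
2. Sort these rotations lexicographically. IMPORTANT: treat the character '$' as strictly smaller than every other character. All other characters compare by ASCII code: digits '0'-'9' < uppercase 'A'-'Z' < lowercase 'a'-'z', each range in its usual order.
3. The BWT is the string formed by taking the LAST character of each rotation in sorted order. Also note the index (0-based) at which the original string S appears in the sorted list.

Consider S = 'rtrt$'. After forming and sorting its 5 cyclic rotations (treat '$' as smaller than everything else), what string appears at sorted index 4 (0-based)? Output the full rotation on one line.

All 5 rotations (rotation i = S[i:]+S[:i]):
  rot[0] = rtrt$
  rot[1] = trt$r
  rot[2] = rt$rt
  rot[3] = t$rtr
  rot[4] = $rtrt
Sorted (with $ < everything):
  sorted[0] = $rtrt
  sorted[1] = rt$rt
  sorted[2] = rtrt$
  sorted[3] = t$rtr
  sorted[4] = trt$r
sorted[4] = trt$r

Answer: trt$r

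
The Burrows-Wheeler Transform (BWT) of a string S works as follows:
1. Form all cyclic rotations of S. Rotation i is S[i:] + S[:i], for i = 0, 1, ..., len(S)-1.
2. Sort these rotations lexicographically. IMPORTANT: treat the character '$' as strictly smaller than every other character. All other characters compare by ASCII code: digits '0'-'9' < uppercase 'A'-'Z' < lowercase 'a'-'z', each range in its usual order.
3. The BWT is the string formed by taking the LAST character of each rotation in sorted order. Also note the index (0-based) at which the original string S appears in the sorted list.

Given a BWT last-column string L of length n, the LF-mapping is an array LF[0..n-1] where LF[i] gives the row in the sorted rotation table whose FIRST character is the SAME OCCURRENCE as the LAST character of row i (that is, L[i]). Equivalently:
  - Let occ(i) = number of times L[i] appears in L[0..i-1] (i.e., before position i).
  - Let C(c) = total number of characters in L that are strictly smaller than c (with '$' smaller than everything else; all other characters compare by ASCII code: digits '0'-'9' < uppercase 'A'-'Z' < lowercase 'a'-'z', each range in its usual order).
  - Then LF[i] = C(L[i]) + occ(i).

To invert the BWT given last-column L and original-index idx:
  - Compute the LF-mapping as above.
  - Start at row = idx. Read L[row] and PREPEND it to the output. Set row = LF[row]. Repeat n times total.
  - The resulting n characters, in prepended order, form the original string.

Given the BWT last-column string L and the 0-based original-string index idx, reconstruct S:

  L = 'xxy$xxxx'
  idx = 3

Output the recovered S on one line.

LF mapping: 1 2 7 0 3 4 5 6
Walk LF starting at row 3, prepending L[row]:
  step 1: row=3, L[3]='$', prepend. Next row=LF[3]=0
  step 2: row=0, L[0]='x', prepend. Next row=LF[0]=1
  step 3: row=1, L[1]='x', prepend. Next row=LF[1]=2
  step 4: row=2, L[2]='y', prepend. Next row=LF[2]=7
  step 5: row=7, L[7]='x', prepend. Next row=LF[7]=6
  step 6: row=6, L[6]='x', prepend. Next row=LF[6]=5
  step 7: row=5, L[5]='x', prepend. Next row=LF[5]=4
  step 8: row=4, L[4]='x', prepend. Next row=LF[4]=3
Reversed output: xxxxyxx$

Answer: xxxxyxx$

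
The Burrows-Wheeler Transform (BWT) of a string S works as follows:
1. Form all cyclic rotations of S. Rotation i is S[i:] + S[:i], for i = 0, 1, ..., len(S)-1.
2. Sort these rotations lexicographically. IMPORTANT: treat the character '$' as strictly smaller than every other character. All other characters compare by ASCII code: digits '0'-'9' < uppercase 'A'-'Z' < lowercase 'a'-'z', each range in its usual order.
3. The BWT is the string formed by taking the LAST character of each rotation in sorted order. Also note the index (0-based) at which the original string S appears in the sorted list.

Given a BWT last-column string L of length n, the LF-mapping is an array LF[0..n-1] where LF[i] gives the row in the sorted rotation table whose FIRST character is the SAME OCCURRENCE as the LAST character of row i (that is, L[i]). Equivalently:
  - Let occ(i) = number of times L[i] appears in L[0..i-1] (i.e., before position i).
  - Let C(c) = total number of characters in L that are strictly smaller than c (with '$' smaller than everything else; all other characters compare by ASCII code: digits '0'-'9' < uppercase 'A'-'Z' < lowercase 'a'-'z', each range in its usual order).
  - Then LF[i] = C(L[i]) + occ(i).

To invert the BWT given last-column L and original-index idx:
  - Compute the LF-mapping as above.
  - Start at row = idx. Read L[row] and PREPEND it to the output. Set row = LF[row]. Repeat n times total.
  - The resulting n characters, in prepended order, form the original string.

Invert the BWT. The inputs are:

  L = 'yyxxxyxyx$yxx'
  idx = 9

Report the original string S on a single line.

LF mapping: 8 9 1 2 3 10 4 11 5 0 12 6 7
Walk LF starting at row 9, prepending L[row]:
  step 1: row=9, L[9]='$', prepend. Next row=LF[9]=0
  step 2: row=0, L[0]='y', prepend. Next row=LF[0]=8
  step 3: row=8, L[8]='x', prepend. Next row=LF[8]=5
  step 4: row=5, L[5]='y', prepend. Next row=LF[5]=10
  step 5: row=10, L[10]='y', prepend. Next row=LF[10]=12
  step 6: row=12, L[12]='x', prepend. Next row=LF[12]=7
  step 7: row=7, L[7]='y', prepend. Next row=LF[7]=11
  step 8: row=11, L[11]='x', prepend. Next row=LF[11]=6
  step 9: row=6, L[6]='x', prepend. Next row=LF[6]=4
  step 10: row=4, L[4]='x', prepend. Next row=LF[4]=3
  step 11: row=3, L[3]='x', prepend. Next row=LF[3]=2
  step 12: row=2, L[2]='x', prepend. Next row=LF[2]=1
  step 13: row=1, L[1]='y', prepend. Next row=LF[1]=9
Reversed output: yxxxxxyxyyxy$

Answer: yxxxxxyxyyxy$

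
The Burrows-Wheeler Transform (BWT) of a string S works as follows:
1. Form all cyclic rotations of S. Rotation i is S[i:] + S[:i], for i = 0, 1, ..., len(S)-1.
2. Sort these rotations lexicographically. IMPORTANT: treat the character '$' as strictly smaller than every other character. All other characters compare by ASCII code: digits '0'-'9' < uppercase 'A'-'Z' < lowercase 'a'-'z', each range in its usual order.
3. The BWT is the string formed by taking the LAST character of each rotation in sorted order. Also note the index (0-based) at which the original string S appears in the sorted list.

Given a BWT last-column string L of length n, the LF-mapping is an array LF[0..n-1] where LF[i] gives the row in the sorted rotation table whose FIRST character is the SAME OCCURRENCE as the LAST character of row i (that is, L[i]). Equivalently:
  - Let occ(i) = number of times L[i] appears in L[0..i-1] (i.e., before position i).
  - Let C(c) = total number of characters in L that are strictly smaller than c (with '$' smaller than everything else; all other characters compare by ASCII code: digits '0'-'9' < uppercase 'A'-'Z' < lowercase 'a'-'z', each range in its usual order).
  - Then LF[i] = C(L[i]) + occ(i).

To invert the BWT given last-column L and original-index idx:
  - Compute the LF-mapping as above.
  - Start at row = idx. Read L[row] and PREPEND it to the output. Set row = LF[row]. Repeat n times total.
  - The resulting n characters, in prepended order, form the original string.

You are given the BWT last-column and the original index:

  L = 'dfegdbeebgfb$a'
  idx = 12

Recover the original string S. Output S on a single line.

Answer: gbedbffageebd$

Derivation:
LF mapping: 5 10 7 12 6 2 8 9 3 13 11 4 0 1
Walk LF starting at row 12, prepending L[row]:
  step 1: row=12, L[12]='$', prepend. Next row=LF[12]=0
  step 2: row=0, L[0]='d', prepend. Next row=LF[0]=5
  step 3: row=5, L[5]='b', prepend. Next row=LF[5]=2
  step 4: row=2, L[2]='e', prepend. Next row=LF[2]=7
  step 5: row=7, L[7]='e', prepend. Next row=LF[7]=9
  step 6: row=9, L[9]='g', prepend. Next row=LF[9]=13
  step 7: row=13, L[13]='a', prepend. Next row=LF[13]=1
  step 8: row=1, L[1]='f', prepend. Next row=LF[1]=10
  step 9: row=10, L[10]='f', prepend. Next row=LF[10]=11
  step 10: row=11, L[11]='b', prepend. Next row=LF[11]=4
  step 11: row=4, L[4]='d', prepend. Next row=LF[4]=6
  step 12: row=6, L[6]='e', prepend. Next row=LF[6]=8
  step 13: row=8, L[8]='b', prepend. Next row=LF[8]=3
  step 14: row=3, L[3]='g', prepend. Next row=LF[3]=12
Reversed output: gbedbffageebd$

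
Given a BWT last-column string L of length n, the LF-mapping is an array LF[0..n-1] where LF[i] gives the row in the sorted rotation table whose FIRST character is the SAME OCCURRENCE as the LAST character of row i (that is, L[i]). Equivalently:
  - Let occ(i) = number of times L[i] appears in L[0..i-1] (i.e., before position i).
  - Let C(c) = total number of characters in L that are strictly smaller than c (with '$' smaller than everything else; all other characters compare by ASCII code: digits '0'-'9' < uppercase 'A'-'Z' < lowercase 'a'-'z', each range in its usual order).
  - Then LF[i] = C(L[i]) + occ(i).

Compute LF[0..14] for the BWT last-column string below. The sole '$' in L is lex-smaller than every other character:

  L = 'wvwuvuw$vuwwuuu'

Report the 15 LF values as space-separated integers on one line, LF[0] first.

Answer: 10 7 11 1 8 2 12 0 9 3 13 14 4 5 6

Derivation:
Char counts: '$':1, 'u':6, 'v':3, 'w':5
C (first-col start): C('$')=0, C('u')=1, C('v')=7, C('w')=10
L[0]='w': occ=0, LF[0]=C('w')+0=10+0=10
L[1]='v': occ=0, LF[1]=C('v')+0=7+0=7
L[2]='w': occ=1, LF[2]=C('w')+1=10+1=11
L[3]='u': occ=0, LF[3]=C('u')+0=1+0=1
L[4]='v': occ=1, LF[4]=C('v')+1=7+1=8
L[5]='u': occ=1, LF[5]=C('u')+1=1+1=2
L[6]='w': occ=2, LF[6]=C('w')+2=10+2=12
L[7]='$': occ=0, LF[7]=C('$')+0=0+0=0
L[8]='v': occ=2, LF[8]=C('v')+2=7+2=9
L[9]='u': occ=2, LF[9]=C('u')+2=1+2=3
L[10]='w': occ=3, LF[10]=C('w')+3=10+3=13
L[11]='w': occ=4, LF[11]=C('w')+4=10+4=14
L[12]='u': occ=3, LF[12]=C('u')+3=1+3=4
L[13]='u': occ=4, LF[13]=C('u')+4=1+4=5
L[14]='u': occ=5, LF[14]=C('u')+5=1+5=6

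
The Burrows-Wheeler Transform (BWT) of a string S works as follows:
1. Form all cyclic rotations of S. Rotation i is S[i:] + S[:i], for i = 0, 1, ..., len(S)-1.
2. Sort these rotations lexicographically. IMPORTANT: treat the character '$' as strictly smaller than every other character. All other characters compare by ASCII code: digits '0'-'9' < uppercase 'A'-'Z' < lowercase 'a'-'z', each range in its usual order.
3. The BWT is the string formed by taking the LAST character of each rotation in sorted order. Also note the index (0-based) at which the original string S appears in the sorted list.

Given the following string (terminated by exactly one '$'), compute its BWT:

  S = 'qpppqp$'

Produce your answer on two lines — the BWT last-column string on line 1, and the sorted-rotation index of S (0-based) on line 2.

Answer: pqqppp$
6

Derivation:
All 7 rotations (rotation i = S[i:]+S[:i]):
  rot[0] = qpppqp$
  rot[1] = pppqp$q
  rot[2] = ppqp$qp
  rot[3] = pqp$qpp
  rot[4] = qp$qppp
  rot[5] = p$qpppq
  rot[6] = $qpppqp
Sorted (with $ < everything):
  sorted[0] = $qpppqp  (last char: 'p')
  sorted[1] = p$qpppq  (last char: 'q')
  sorted[2] = pppqp$q  (last char: 'q')
  sorted[3] = ppqp$qp  (last char: 'p')
  sorted[4] = pqp$qpp  (last char: 'p')
  sorted[5] = qp$qppp  (last char: 'p')
  sorted[6] = qpppqp$  (last char: '$')
Last column: pqqppp$
Original string S is at sorted index 6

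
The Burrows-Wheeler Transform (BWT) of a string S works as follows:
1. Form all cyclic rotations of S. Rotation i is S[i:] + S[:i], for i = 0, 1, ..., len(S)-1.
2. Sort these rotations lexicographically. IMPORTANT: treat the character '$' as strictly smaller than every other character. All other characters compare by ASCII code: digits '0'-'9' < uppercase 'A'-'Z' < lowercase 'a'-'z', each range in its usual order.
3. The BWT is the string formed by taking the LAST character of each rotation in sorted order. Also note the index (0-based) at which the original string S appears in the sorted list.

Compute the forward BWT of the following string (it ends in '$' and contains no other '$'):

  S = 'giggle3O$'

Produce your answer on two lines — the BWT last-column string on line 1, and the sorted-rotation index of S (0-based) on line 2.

Answer: Oe3li$ggg
5

Derivation:
All 9 rotations (rotation i = S[i:]+S[:i]):
  rot[0] = giggle3O$
  rot[1] = iggle3O$g
  rot[2] = ggle3O$gi
  rot[3] = gle3O$gig
  rot[4] = le3O$gigg
  rot[5] = e3O$giggl
  rot[6] = 3O$giggle
  rot[7] = O$giggle3
  rot[8] = $giggle3O
Sorted (with $ < everything):
  sorted[0] = $giggle3O  (last char: 'O')
  sorted[1] = 3O$giggle  (last char: 'e')
  sorted[2] = O$giggle3  (last char: '3')
  sorted[3] = e3O$giggl  (last char: 'l')
  sorted[4] = ggle3O$gi  (last char: 'i')
  sorted[5] = giggle3O$  (last char: '$')
  sorted[6] = gle3O$gig  (last char: 'g')
  sorted[7] = iggle3O$g  (last char: 'g')
  sorted[8] = le3O$gigg  (last char: 'g')
Last column: Oe3li$ggg
Original string S is at sorted index 5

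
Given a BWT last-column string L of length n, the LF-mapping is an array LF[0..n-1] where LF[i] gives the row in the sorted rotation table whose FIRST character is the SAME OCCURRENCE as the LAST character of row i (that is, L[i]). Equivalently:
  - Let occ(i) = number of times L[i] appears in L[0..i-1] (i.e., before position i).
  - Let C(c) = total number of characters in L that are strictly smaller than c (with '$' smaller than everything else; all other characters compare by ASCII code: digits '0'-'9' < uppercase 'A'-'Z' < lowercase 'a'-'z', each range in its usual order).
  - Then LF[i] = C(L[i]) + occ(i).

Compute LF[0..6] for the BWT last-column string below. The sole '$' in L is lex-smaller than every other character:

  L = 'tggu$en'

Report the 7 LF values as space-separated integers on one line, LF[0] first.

Char counts: '$':1, 'e':1, 'g':2, 'n':1, 't':1, 'u':1
C (first-col start): C('$')=0, C('e')=1, C('g')=2, C('n')=4, C('t')=5, C('u')=6
L[0]='t': occ=0, LF[0]=C('t')+0=5+0=5
L[1]='g': occ=0, LF[1]=C('g')+0=2+0=2
L[2]='g': occ=1, LF[2]=C('g')+1=2+1=3
L[3]='u': occ=0, LF[3]=C('u')+0=6+0=6
L[4]='$': occ=0, LF[4]=C('$')+0=0+0=0
L[5]='e': occ=0, LF[5]=C('e')+0=1+0=1
L[6]='n': occ=0, LF[6]=C('n')+0=4+0=4

Answer: 5 2 3 6 0 1 4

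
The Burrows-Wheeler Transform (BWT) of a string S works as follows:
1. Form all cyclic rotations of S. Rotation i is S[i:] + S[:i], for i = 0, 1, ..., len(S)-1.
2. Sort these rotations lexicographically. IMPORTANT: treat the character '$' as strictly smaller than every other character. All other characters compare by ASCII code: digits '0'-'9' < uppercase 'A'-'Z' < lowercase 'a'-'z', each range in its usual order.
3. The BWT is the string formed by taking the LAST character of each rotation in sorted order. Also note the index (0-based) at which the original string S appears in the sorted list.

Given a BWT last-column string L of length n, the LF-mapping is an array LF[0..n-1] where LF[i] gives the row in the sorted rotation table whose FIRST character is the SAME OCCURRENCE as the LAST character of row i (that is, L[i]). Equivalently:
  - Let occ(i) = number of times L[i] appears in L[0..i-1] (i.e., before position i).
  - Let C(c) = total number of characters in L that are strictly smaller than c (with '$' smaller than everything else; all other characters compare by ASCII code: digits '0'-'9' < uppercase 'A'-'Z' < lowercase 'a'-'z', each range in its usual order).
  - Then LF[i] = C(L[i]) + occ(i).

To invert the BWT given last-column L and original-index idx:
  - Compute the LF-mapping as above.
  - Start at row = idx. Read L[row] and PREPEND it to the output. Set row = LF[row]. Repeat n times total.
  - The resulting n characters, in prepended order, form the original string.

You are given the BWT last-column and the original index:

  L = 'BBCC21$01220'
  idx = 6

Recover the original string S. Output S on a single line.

Answer: 2B02C0C121B$

Derivation:
LF mapping: 8 9 10 11 5 3 0 1 4 6 7 2
Walk LF starting at row 6, prepending L[row]:
  step 1: row=6, L[6]='$', prepend. Next row=LF[6]=0
  step 2: row=0, L[0]='B', prepend. Next row=LF[0]=8
  step 3: row=8, L[8]='1', prepend. Next row=LF[8]=4
  step 4: row=4, L[4]='2', prepend. Next row=LF[4]=5
  step 5: row=5, L[5]='1', prepend. Next row=LF[5]=3
  step 6: row=3, L[3]='C', prepend. Next row=LF[3]=11
  step 7: row=11, L[11]='0', prepend. Next row=LF[11]=2
  step 8: row=2, L[2]='C', prepend. Next row=LF[2]=10
  step 9: row=10, L[10]='2', prepend. Next row=LF[10]=7
  step 10: row=7, L[7]='0', prepend. Next row=LF[7]=1
  step 11: row=1, L[1]='B', prepend. Next row=LF[1]=9
  step 12: row=9, L[9]='2', prepend. Next row=LF[9]=6
Reversed output: 2B02C0C121B$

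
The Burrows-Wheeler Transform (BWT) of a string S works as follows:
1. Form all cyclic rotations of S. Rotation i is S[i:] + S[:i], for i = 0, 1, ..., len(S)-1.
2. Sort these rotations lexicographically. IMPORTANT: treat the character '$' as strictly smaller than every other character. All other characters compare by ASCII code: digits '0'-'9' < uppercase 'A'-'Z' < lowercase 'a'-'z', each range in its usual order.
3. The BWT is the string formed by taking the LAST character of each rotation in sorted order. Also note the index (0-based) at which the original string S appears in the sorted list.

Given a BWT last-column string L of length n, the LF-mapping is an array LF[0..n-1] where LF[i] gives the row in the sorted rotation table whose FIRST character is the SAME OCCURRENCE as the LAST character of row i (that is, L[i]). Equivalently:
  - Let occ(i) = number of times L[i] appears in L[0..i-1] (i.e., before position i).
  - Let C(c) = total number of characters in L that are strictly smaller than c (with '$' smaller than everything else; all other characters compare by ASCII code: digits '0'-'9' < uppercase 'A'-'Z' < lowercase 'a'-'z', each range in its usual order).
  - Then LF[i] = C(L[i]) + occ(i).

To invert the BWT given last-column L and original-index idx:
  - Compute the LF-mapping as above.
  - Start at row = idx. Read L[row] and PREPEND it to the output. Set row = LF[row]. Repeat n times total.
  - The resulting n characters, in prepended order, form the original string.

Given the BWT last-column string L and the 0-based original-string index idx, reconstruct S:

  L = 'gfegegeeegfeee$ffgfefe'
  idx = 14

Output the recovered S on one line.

LF mapping: 17 11 1 18 2 19 3 4 5 20 12 6 7 8 0 13 14 21 15 9 16 10
Walk LF starting at row 14, prepending L[row]:
  step 1: row=14, L[14]='$', prepend. Next row=LF[14]=0
  step 2: row=0, L[0]='g', prepend. Next row=LF[0]=17
  step 3: row=17, L[17]='g', prepend. Next row=LF[17]=21
  step 4: row=21, L[21]='e', prepend. Next row=LF[21]=10
  step 5: row=10, L[10]='f', prepend. Next row=LF[10]=12
  step 6: row=12, L[12]='e', prepend. Next row=LF[12]=7
  step 7: row=7, L[7]='e', prepend. Next row=LF[7]=4
  step 8: row=4, L[4]='e', prepend. Next row=LF[4]=2
  step 9: row=2, L[2]='e', prepend. Next row=LF[2]=1
  step 10: row=1, L[1]='f', prepend. Next row=LF[1]=11
  step 11: row=11, L[11]='e', prepend. Next row=LF[11]=6
  step 12: row=6, L[6]='e', prepend. Next row=LF[6]=3
  step 13: row=3, L[3]='g', prepend. Next row=LF[3]=18
  step 14: row=18, L[18]='f', prepend. Next row=LF[18]=15
  step 15: row=15, L[15]='f', prepend. Next row=LF[15]=13
  step 16: row=13, L[13]='e', prepend. Next row=LF[13]=8
  step 17: row=8, L[8]='e', prepend. Next row=LF[8]=5
  step 18: row=5, L[5]='g', prepend. Next row=LF[5]=19
  step 19: row=19, L[19]='e', prepend. Next row=LF[19]=9
  step 20: row=9, L[9]='g', prepend. Next row=LF[9]=20
  step 21: row=20, L[20]='f', prepend. Next row=LF[20]=16
  step 22: row=16, L[16]='f', prepend. Next row=LF[16]=14
Reversed output: ffgegeeffgeefeeeefegg$

Answer: ffgegeeffgeefeeeefegg$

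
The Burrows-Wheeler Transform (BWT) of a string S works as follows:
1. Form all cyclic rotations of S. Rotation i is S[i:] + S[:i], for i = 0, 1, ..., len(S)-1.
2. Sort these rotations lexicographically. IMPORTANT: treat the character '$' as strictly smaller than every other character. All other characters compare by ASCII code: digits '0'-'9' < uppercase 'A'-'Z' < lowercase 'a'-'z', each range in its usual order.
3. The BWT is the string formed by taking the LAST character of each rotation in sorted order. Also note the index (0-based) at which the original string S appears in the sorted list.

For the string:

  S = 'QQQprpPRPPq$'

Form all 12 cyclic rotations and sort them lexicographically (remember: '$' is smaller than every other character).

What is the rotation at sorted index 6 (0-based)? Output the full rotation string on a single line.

Answer: QprpPRPPq$QQ

Derivation:
All 12 rotations (rotation i = S[i:]+S[:i]):
  rot[0] = QQQprpPRPPq$
  rot[1] = QQprpPRPPq$Q
  rot[2] = QprpPRPPq$QQ
  rot[3] = prpPRPPq$QQQ
  rot[4] = rpPRPPq$QQQp
  rot[5] = pPRPPq$QQQpr
  rot[6] = PRPPq$QQQprp
  rot[7] = RPPq$QQQprpP
  rot[8] = PPq$QQQprpPR
  rot[9] = Pq$QQQprpPRP
  rot[10] = q$QQQprpPRPP
  rot[11] = $QQQprpPRPPq
Sorted (with $ < everything):
  sorted[0] = $QQQprpPRPPq
  sorted[1] = PPq$QQQprpPR
  sorted[2] = PRPPq$QQQprp
  sorted[3] = Pq$QQQprpPRP
  sorted[4] = QQQprpPRPPq$
  sorted[5] = QQprpPRPPq$Q
  sorted[6] = QprpPRPPq$QQ
  sorted[7] = RPPq$QQQprpP
  sorted[8] = pPRPPq$QQQpr
  sorted[9] = prpPRPPq$QQQ
  sorted[10] = q$QQQprpPRPP
  sorted[11] = rpPRPPq$QQQp
sorted[6] = QprpPRPPq$QQ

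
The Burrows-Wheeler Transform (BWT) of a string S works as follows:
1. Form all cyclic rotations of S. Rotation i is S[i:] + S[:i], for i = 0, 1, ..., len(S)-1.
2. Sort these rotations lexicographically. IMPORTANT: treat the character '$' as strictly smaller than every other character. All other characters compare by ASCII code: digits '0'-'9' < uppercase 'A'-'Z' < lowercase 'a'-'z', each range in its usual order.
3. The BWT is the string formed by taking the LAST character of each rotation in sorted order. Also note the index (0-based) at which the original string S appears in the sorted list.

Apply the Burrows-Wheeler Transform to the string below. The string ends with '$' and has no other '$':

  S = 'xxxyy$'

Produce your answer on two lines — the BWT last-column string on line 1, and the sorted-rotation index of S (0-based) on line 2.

Answer: y$xxyx
1

Derivation:
All 6 rotations (rotation i = S[i:]+S[:i]):
  rot[0] = xxxyy$
  rot[1] = xxyy$x
  rot[2] = xyy$xx
  rot[3] = yy$xxx
  rot[4] = y$xxxy
  rot[5] = $xxxyy
Sorted (with $ < everything):
  sorted[0] = $xxxyy  (last char: 'y')
  sorted[1] = xxxyy$  (last char: '$')
  sorted[2] = xxyy$x  (last char: 'x')
  sorted[3] = xyy$xx  (last char: 'x')
  sorted[4] = y$xxxy  (last char: 'y')
  sorted[5] = yy$xxx  (last char: 'x')
Last column: y$xxyx
Original string S is at sorted index 1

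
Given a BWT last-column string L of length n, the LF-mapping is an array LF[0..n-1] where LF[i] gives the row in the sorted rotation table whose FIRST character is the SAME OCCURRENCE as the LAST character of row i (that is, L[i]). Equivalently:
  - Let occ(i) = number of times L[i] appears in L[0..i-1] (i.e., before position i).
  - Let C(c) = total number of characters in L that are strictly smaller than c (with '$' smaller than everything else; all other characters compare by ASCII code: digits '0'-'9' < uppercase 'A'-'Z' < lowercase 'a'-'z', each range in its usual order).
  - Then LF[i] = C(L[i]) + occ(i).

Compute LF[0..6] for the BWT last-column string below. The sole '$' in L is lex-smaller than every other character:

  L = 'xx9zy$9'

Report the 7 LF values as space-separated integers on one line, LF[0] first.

Char counts: '$':1, '9':2, 'x':2, 'y':1, 'z':1
C (first-col start): C('$')=0, C('9')=1, C('x')=3, C('y')=5, C('z')=6
L[0]='x': occ=0, LF[0]=C('x')+0=3+0=3
L[1]='x': occ=1, LF[1]=C('x')+1=3+1=4
L[2]='9': occ=0, LF[2]=C('9')+0=1+0=1
L[3]='z': occ=0, LF[3]=C('z')+0=6+0=6
L[4]='y': occ=0, LF[4]=C('y')+0=5+0=5
L[5]='$': occ=0, LF[5]=C('$')+0=0+0=0
L[6]='9': occ=1, LF[6]=C('9')+1=1+1=2

Answer: 3 4 1 6 5 0 2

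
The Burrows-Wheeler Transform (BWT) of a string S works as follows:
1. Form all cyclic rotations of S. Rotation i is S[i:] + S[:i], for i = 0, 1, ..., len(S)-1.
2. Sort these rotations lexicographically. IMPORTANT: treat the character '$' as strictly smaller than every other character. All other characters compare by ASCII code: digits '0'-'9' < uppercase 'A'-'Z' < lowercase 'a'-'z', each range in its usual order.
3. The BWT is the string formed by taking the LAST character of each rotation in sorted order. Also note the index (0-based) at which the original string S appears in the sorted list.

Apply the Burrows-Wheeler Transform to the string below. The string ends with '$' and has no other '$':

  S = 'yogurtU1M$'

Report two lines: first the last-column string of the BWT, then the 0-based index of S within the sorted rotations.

Answer: MU1toyurg$
9

Derivation:
All 10 rotations (rotation i = S[i:]+S[:i]):
  rot[0] = yogurtU1M$
  rot[1] = ogurtU1M$y
  rot[2] = gurtU1M$yo
  rot[3] = urtU1M$yog
  rot[4] = rtU1M$yogu
  rot[5] = tU1M$yogur
  rot[6] = U1M$yogurt
  rot[7] = 1M$yogurtU
  rot[8] = M$yogurtU1
  rot[9] = $yogurtU1M
Sorted (with $ < everything):
  sorted[0] = $yogurtU1M  (last char: 'M')
  sorted[1] = 1M$yogurtU  (last char: 'U')
  sorted[2] = M$yogurtU1  (last char: '1')
  sorted[3] = U1M$yogurt  (last char: 't')
  sorted[4] = gurtU1M$yo  (last char: 'o')
  sorted[5] = ogurtU1M$y  (last char: 'y')
  sorted[6] = rtU1M$yogu  (last char: 'u')
  sorted[7] = tU1M$yogur  (last char: 'r')
  sorted[8] = urtU1M$yog  (last char: 'g')
  sorted[9] = yogurtU1M$  (last char: '$')
Last column: MU1toyurg$
Original string S is at sorted index 9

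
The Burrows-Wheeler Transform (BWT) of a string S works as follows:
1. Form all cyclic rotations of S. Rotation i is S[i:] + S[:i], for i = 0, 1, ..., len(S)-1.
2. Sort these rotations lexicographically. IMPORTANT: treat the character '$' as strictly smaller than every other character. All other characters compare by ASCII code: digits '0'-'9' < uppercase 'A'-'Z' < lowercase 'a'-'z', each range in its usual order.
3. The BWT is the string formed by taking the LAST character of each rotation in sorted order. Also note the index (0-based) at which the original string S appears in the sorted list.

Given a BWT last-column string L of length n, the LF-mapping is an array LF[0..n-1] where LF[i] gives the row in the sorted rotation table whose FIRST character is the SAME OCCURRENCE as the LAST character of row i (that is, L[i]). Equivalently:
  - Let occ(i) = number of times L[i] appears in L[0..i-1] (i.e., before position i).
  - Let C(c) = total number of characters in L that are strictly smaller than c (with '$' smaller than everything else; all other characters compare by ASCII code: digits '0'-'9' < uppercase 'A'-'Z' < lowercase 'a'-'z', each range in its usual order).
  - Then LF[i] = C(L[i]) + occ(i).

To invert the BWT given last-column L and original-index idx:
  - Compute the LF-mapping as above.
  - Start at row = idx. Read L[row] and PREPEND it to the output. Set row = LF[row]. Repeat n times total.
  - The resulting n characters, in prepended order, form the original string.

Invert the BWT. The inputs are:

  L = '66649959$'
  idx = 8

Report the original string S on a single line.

Answer: 99659646$

Derivation:
LF mapping: 3 4 5 1 6 7 2 8 0
Walk LF starting at row 8, prepending L[row]:
  step 1: row=8, L[8]='$', prepend. Next row=LF[8]=0
  step 2: row=0, L[0]='6', prepend. Next row=LF[0]=3
  step 3: row=3, L[3]='4', prepend. Next row=LF[3]=1
  step 4: row=1, L[1]='6', prepend. Next row=LF[1]=4
  step 5: row=4, L[4]='9', prepend. Next row=LF[4]=6
  step 6: row=6, L[6]='5', prepend. Next row=LF[6]=2
  step 7: row=2, L[2]='6', prepend. Next row=LF[2]=5
  step 8: row=5, L[5]='9', prepend. Next row=LF[5]=7
  step 9: row=7, L[7]='9', prepend. Next row=LF[7]=8
Reversed output: 99659646$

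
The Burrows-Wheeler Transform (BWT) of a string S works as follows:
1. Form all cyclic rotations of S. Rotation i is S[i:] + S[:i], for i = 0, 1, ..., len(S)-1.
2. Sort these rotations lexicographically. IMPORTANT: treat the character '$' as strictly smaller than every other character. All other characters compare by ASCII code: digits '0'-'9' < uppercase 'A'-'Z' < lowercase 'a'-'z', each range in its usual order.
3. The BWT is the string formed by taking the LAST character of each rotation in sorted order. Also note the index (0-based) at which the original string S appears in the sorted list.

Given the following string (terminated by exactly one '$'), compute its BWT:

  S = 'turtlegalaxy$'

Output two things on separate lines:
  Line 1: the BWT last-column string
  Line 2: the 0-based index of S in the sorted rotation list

All 13 rotations (rotation i = S[i:]+S[:i]):
  rot[0] = turtlegalaxy$
  rot[1] = urtlegalaxy$t
  rot[2] = rtlegalaxy$tu
  rot[3] = tlegalaxy$tur
  rot[4] = legalaxy$turt
  rot[5] = egalaxy$turtl
  rot[6] = galaxy$turtle
  rot[7] = alaxy$turtleg
  rot[8] = laxy$turtlega
  rot[9] = axy$turtlegal
  rot[10] = xy$turtlegala
  rot[11] = y$turtlegalax
  rot[12] = $turtlegalaxy
Sorted (with $ < everything):
  sorted[0] = $turtlegalaxy  (last char: 'y')
  sorted[1] = alaxy$turtleg  (last char: 'g')
  sorted[2] = axy$turtlegal  (last char: 'l')
  sorted[3] = egalaxy$turtl  (last char: 'l')
  sorted[4] = galaxy$turtle  (last char: 'e')
  sorted[5] = laxy$turtlega  (last char: 'a')
  sorted[6] = legalaxy$turt  (last char: 't')
  sorted[7] = rtlegalaxy$tu  (last char: 'u')
  sorted[8] = tlegalaxy$tur  (last char: 'r')
  sorted[9] = turtlegalaxy$  (last char: '$')
  sorted[10] = urtlegalaxy$t  (last char: 't')
  sorted[11] = xy$turtlegala  (last char: 'a')
  sorted[12] = y$turtlegalax  (last char: 'x')
Last column: yglleatur$tax
Original string S is at sorted index 9

Answer: yglleatur$tax
9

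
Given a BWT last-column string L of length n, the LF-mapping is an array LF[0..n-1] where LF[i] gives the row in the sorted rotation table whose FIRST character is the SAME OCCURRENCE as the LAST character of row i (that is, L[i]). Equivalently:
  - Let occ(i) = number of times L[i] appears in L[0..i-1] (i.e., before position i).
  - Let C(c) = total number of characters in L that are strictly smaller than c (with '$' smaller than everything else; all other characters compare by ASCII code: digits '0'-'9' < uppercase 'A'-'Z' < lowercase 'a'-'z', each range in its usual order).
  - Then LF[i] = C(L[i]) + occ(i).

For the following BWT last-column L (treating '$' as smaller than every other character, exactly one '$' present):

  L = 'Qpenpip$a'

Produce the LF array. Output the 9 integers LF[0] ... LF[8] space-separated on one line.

Char counts: '$':1, 'Q':1, 'a':1, 'e':1, 'i':1, 'n':1, 'p':3
C (first-col start): C('$')=0, C('Q')=1, C('a')=2, C('e')=3, C('i')=4, C('n')=5, C('p')=6
L[0]='Q': occ=0, LF[0]=C('Q')+0=1+0=1
L[1]='p': occ=0, LF[1]=C('p')+0=6+0=6
L[2]='e': occ=0, LF[2]=C('e')+0=3+0=3
L[3]='n': occ=0, LF[3]=C('n')+0=5+0=5
L[4]='p': occ=1, LF[4]=C('p')+1=6+1=7
L[5]='i': occ=0, LF[5]=C('i')+0=4+0=4
L[6]='p': occ=2, LF[6]=C('p')+2=6+2=8
L[7]='$': occ=0, LF[7]=C('$')+0=0+0=0
L[8]='a': occ=0, LF[8]=C('a')+0=2+0=2

Answer: 1 6 3 5 7 4 8 0 2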